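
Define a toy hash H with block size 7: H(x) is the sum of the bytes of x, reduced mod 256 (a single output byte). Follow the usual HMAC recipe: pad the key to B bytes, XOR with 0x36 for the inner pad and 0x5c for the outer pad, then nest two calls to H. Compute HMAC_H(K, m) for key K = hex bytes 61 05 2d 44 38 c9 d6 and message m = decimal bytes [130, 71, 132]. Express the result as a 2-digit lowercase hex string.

Key hex bytes 61 05 2d 44 38 c9 d6 is exactly B = 7 bytes: K' = 61 05 2d 44 38 c9 d6.
K' ⊕ ipad = 57 33 1b 72 0e ff e0.  K' ⊕ opad = 3d 59 71 18 64 95 8a.
Inner input = (K'⊕ipad) ∥ m = 57 33 1b 72 0e ff e0 ∥ 82 47 84.
Inner hash: sum = 87+51+27+114+14+255+224+130+71+132 = 1105; mod 256 = 81 → 51.
Outer input = (K'⊕opad) ∥ inner = 3d 59 71 18 64 95 8a ∥ 51.
Outer hash (tag): sum = 61+89+113+24+100+149+138+81 = 755; mod 256 = 243 → f3.

f3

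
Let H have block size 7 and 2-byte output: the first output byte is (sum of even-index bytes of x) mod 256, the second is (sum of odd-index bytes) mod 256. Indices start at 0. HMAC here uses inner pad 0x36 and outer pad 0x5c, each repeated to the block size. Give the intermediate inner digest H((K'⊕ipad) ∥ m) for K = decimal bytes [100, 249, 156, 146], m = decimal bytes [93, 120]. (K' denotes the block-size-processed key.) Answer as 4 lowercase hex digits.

e006

Key decimal bytes [100, 249, 156, 146] = 64 f9 9c 92 is 4 bytes ≤ B = 7; zero-pad to 7 bytes: K' = 64 f9 9c 92 00 00 00.
K' ⊕ ipad = 52 cf aa a4 36 36 36.
Inner input = 52 cf aa a4 36 36 36 ∥ 5d 78.
Inner hash: even-index sum = 480 mod 256 = 224; odd-index sum = 518 mod 256 = 6 → e0 06.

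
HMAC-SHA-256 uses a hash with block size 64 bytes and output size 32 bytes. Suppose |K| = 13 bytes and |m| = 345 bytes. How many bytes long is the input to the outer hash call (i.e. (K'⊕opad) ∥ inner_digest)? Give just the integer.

96

Key is 13 ≤ 64 bytes, zero-padded: |K'| = 64.
Outer input = (K'⊕opad) ∥ H(inner) → 64 + 32 = 96 bytes.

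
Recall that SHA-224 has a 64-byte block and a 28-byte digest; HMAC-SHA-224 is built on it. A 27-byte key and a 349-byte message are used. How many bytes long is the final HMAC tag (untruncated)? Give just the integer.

28

The tag is one SHA-224 digest: 28 bytes.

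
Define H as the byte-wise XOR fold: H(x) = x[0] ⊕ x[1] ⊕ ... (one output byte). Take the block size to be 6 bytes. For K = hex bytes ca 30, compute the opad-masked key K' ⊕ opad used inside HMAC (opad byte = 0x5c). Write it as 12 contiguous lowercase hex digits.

Key hex bytes ca 30 is 2 bytes ≤ B = 6; zero-pad to 6 bytes: K' = ca 30 00 00 00 00.
XOR each byte with 0x5c: ca⊕5c=96, 30⊕5c=6c, 00⊕5c=5c, 00⊕5c=5c, 00⊕5c=5c, 00⊕5c=5c.

966c5c5c5c5c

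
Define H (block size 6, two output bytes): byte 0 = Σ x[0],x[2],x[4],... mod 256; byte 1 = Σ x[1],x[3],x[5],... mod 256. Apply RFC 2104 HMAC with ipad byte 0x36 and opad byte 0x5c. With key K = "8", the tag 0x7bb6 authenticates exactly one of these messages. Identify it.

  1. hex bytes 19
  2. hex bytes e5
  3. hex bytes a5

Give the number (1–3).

2

Key "8" = 38 is 1 byte ≤ B = 6; zero-pad to 6 bytes: K' = 38 00 00 00 00 00.
K' ⊕ ipad = 0e 36 36 36 36 36; K' ⊕ opad = 64 5c 5c 5c 5c 5c.
m1: inner = H(0e 36 36 36 36 36 19) = 93 a2; tag = H(64 5c 5c 5c 5c 5c 93 a2) = afb6
m2: inner = H(0e 36 36 36 36 36 e5) = 5f a2; tag = H(64 5c 5c 5c 5c 5c 5f a2) = 7bb6 ← matches
m3: inner = H(0e 36 36 36 36 36 a5) = 1f a2; tag = H(64 5c 5c 5c 5c 5c 1f a2) = 3bb6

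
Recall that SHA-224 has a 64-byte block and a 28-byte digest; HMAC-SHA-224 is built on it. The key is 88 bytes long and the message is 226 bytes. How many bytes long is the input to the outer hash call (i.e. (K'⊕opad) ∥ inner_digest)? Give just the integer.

Key is 88 > 64 bytes, so it is hashed to 28 bytes then zero-padded to 64: |K'| = 64.
Outer input = (K'⊕opad) ∥ H(inner) → 64 + 28 = 92 bytes.

92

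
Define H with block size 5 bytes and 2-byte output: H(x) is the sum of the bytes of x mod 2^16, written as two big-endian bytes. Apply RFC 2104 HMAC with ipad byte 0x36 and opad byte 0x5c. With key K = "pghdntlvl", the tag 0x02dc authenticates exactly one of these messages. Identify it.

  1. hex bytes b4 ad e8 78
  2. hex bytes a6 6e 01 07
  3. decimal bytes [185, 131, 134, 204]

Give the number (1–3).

2

Key "pghdntlvl" = 70 67 68 64 6e 74 6c 76 6c is 9 bytes > B = 5, so hash it first: H(key) = 03 d3, then zero-pad to 5 bytes: K' = 03 d3 00 00 00.
K' ⊕ ipad = 35 e5 36 36 36; K' ⊕ opad = 5f 8f 5c 5c 5c.
m1: inner = H(35 e5 36 36 36 b4 ad e8 78) = 04 7d; tag = H(5f 8f 5c 5c 5c 04 7d) = 0283
m2: inner = H(35 e5 36 36 36 a6 6e 01 07) = 02 d8; tag = H(5f 8f 5c 5c 5c 02 d8) = 02dc ← matches
m3: inner = H(35 e5 36 36 36 b9 83 86 cc) = 04 4a; tag = H(5f 8f 5c 5c 5c 04 4a) = 0250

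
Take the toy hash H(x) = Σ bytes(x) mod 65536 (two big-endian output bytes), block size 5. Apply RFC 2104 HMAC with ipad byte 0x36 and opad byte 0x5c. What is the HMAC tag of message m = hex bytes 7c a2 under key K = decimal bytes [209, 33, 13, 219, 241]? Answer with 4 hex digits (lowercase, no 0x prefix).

Key decimal bytes [209, 33, 13, 219, 241] = d1 21 0d db f1 is exactly B = 5 bytes: K' = d1 21 0d db f1.
K' ⊕ ipad = e7 17 3b ed c7.  K' ⊕ opad = 8d 7d 51 87 ad.
Inner input = (K'⊕ipad) ∥ m = e7 17 3b ed c7 ∥ 7c a2.
Inner hash: sum = 231+23+59+237+199+124+162 = 1035 → 04 0b.
Outer input = (K'⊕opad) ∥ inner = 8d 7d 51 87 ad ∥ 04 0b.
Outer hash (tag): sum = 141+125+81+135+173+4+11 = 670 → 02 9e.

029e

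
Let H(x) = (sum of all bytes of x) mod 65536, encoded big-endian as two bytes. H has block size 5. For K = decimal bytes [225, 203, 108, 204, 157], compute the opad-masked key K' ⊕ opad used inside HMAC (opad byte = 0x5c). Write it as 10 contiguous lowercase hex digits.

Key decimal bytes [225, 203, 108, 204, 157] = e1 cb 6c cc 9d is exactly B = 5 bytes: K' = e1 cb 6c cc 9d.
XOR each byte with 0x5c: e1⊕5c=bd, cb⊕5c=97, 6c⊕5c=30, cc⊕5c=90, 9d⊕5c=c1.

bd973090c1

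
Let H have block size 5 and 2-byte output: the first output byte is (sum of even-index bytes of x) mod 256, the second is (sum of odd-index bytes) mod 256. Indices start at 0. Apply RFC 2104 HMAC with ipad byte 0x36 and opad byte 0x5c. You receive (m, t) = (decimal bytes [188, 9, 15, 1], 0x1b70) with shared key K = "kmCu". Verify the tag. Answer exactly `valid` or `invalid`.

Key "kmCu" = 6b 6d 43 75 is 4 bytes ≤ B = 5; zero-pad to 5 bytes: K' = 6b 6d 43 75 00.
K' ⊕ ipad = 5d 5b 75 43 36; K' ⊕ opad = 37 31 1f 29 5c.
Inner hash: even-index sum = 274 mod 256 = 18; odd-index sum = 361 mod 256 = 105 → 12 69.
Outer hash (recomputed tag): even-index sum = 283 mod 256 = 27; odd-index sum = 108 mod 256 = 108 → 1b 6c.
Recomputed tag = 1b6c; claimed = 1b70 → mismatch.

invalid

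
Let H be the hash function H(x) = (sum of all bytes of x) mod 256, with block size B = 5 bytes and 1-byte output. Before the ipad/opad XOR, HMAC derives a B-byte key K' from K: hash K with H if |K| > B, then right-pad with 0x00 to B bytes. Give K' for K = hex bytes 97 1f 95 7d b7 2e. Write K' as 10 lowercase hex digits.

ad00000000

|K| = 6 > B = 5, so first hash the key.
H(K): sum = 151+31+149+125+183+46 = 685; mod 256 = 173 → ad.
Zero-pad H(K) = ad to 5 bytes: K' = ad 00 00 00 00.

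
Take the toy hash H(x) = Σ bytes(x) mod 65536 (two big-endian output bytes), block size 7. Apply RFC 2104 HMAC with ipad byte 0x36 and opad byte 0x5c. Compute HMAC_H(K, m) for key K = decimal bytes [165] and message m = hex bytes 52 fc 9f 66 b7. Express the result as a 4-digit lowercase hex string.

Key decimal bytes [165] = a5 is 1 byte ≤ B = 7; zero-pad to 7 bytes: K' = a5 00 00 00 00 00 00.
K' ⊕ ipad = 93 36 36 36 36 36 36.  K' ⊕ opad = f9 5c 5c 5c 5c 5c 5c.
Inner input = (K'⊕ipad) ∥ m = 93 36 36 36 36 36 36 ∥ 52 fc 9f 66 b7.
Inner hash: sum = 147+54+54+54+54+54+54+82+252+159+102+183 = 1249 → 04 e1.
Outer input = (K'⊕opad) ∥ inner = f9 5c 5c 5c 5c 5c 5c ∥ 04 e1.
Outer hash (tag): sum = 249+92+92+92+92+92+92+4+225 = 1030 → 04 06.

0406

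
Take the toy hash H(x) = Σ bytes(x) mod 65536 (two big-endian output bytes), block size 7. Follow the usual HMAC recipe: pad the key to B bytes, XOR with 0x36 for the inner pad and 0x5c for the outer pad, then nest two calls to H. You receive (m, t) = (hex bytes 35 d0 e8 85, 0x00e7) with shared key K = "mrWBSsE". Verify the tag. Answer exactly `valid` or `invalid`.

Key "mrWBSsE" = 6d 72 57 42 53 73 45 is exactly B = 7 bytes: K' = 6d 72 57 42 53 73 45.
K' ⊕ ipad = 5b 44 61 74 65 45 73; K' ⊕ opad = 31 2e 0b 1e 0f 2f 19.
Inner hash: sum = 91+68+97+116+101+69+115+53+208+232+133 = 1283 → 05 03.
Outer hash (recomputed tag): sum = 49+46+11+30+15+47+25+5+3 = 231 → 00 e7.
Recomputed tag = 00e7; claimed = 00e7 → match.

valid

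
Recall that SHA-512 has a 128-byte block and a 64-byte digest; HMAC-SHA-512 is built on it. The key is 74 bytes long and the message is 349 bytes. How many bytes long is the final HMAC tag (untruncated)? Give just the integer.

64

The tag is one SHA-512 digest: 64 bytes.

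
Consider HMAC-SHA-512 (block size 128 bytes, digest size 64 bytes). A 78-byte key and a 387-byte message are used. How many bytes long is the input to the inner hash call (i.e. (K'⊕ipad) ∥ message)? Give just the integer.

515

Key is 78 ≤ 128 bytes, zero-padded: |K'| = 128.
Inner input = (K'⊕ipad) ∥ m → 128 + 387 = 515 bytes.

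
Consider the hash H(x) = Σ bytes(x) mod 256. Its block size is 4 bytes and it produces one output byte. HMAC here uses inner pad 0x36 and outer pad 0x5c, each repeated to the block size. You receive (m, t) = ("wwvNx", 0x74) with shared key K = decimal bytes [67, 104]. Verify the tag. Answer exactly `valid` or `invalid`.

valid

Key decimal bytes [67, 104] = 43 68 is 2 bytes ≤ B = 4; zero-pad to 4 bytes: K' = 43 68 00 00.
K' ⊕ ipad = 75 5e 36 36; K' ⊕ opad = 1f 34 5c 5c.
Inner hash: sum = 117+94+54+54+119+119+118+78+120 = 873; mod 256 = 105 → 69.
Outer hash (recomputed tag): sum = 31+52+92+92+105 = 372; mod 256 = 116 → 74.
Recomputed tag = 74; claimed = 74 → match.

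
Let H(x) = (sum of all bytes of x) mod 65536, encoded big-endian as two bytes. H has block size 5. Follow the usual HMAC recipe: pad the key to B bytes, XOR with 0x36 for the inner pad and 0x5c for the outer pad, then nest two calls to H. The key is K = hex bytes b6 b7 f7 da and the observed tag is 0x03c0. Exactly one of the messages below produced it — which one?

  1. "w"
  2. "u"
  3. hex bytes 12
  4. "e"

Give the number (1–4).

1

Key hex bytes b6 b7 f7 da is 4 bytes ≤ B = 5; zero-pad to 5 bytes: K' = b6 b7 f7 da 00.
K' ⊕ ipad = 80 81 c1 ec 36; K' ⊕ opad = ea eb ab 86 5c.
m1: inner = H(80 81 c1 ec 36 77) = 03 5b; tag = H(ea eb ab 86 5c 03 5b) = 03c0 ← matches
m2: inner = H(80 81 c1 ec 36 75) = 03 59; tag = H(ea eb ab 86 5c 03 59) = 03be
m3: inner = H(80 81 c1 ec 36 12) = 02 f6; tag = H(ea eb ab 86 5c 02 f6) = 045a
m4: inner = H(80 81 c1 ec 36 65) = 03 49; tag = H(ea eb ab 86 5c 03 49) = 03ae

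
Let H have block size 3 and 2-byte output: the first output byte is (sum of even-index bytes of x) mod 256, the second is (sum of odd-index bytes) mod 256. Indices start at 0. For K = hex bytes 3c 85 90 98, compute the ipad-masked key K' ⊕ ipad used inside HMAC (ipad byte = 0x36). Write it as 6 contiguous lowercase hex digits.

Key hex bytes 3c 85 90 98 is 4 bytes > B = 3, so hash it first: H(key) = cc 1d, then zero-pad to 3 bytes: K' = cc 1d 00.
XOR each byte with 0x36: cc⊕36=fa, 1d⊕36=2b, 00⊕36=36.

fa2b36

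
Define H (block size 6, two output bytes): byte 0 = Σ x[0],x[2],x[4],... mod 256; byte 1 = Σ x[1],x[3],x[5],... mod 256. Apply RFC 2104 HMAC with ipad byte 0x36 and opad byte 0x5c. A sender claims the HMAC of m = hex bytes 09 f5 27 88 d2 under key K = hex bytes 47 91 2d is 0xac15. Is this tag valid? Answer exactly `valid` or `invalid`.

Key hex bytes 47 91 2d is 3 bytes ≤ B = 6; zero-pad to 6 bytes: K' = 47 91 2d 00 00 00.
K' ⊕ ipad = 71 a7 1b 36 36 36; K' ⊕ opad = 1b cd 71 5c 5c 5c.
Inner hash: even-index sum = 452 mod 256 = 196; odd-index sum = 656 mod 256 = 144 → c4 90.
Outer hash (recomputed tag): even-index sum = 428 mod 256 = 172; odd-index sum = 533 mod 256 = 21 → ac 15.
Recomputed tag = ac15; claimed = ac15 → match.

valid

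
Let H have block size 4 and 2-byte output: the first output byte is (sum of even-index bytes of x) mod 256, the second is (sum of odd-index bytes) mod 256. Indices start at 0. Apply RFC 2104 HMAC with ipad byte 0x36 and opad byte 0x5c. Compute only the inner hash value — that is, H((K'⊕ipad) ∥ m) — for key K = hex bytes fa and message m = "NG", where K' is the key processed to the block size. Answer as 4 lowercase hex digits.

50b3

Key hex bytes fa is 1 byte ≤ B = 4; zero-pad to 4 bytes: K' = fa 00 00 00.
K' ⊕ ipad = cc 36 36 36.
Inner input = cc 36 36 36 ∥ 4e 47.
Inner hash: even-index sum = 336 mod 256 = 80; odd-index sum = 179 mod 256 = 179 → 50 b3.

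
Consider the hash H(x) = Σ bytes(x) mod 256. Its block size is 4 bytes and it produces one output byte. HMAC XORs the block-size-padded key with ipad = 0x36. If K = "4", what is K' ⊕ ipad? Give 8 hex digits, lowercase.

02363636

Key "4" = 34 is 1 byte ≤ B = 4; zero-pad to 4 bytes: K' = 34 00 00 00.
XOR each byte with 0x36: 34⊕36=02, 00⊕36=36, 00⊕36=36, 00⊕36=36.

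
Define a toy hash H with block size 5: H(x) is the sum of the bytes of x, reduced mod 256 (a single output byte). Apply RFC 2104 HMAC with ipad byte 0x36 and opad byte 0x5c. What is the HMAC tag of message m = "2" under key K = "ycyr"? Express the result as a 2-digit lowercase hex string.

Key "ycyr" = 79 63 79 72 is 4 bytes ≤ B = 5; zero-pad to 5 bytes: K' = 79 63 79 72 00.
K' ⊕ ipad = 4f 55 4f 44 36.  K' ⊕ opad = 25 3f 25 2e 5c.
Inner input = (K'⊕ipad) ∥ m = 4f 55 4f 44 36 ∥ 32.
Inner hash: sum = 79+85+79+68+54+50 = 415; mod 256 = 159 → 9f.
Outer input = (K'⊕opad) ∥ inner = 25 3f 25 2e 5c ∥ 9f.
Outer hash (tag): sum = 37+63+37+46+92+159 = 434; mod 256 = 178 → b2.

b2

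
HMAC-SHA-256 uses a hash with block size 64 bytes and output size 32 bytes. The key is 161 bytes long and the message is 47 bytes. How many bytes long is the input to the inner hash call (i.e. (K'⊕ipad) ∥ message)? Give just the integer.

Key is 161 > 64 bytes, so it is hashed to 32 bytes then zero-padded to 64: |K'| = 64.
Inner input = (K'⊕ipad) ∥ m → 64 + 47 = 111 bytes.

111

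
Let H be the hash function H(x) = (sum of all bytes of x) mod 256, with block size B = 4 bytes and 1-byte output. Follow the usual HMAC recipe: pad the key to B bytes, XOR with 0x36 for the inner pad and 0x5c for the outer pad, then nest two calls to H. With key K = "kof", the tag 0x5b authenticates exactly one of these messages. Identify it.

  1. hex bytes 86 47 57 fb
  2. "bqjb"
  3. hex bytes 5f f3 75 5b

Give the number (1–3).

Key "kof" = 6b 6f 66 is 3 bytes ≤ B = 4; zero-pad to 4 bytes: K' = 6b 6f 66 00.
K' ⊕ ipad = 5d 59 50 36; K' ⊕ opad = 37 33 3a 5c.
m1: inner = H(5d 59 50 36 86 47 57 fb) = 5b; tag = H(37 33 3a 5c 5b) = 5b ← matches
m2: inner = H(5d 59 50 36 62 71 6a 62) = db; tag = H(37 33 3a 5c db) = db
m3: inner = H(5d 59 50 36 5f f3 75 5b) = 5e; tag = H(37 33 3a 5c 5e) = 5e

1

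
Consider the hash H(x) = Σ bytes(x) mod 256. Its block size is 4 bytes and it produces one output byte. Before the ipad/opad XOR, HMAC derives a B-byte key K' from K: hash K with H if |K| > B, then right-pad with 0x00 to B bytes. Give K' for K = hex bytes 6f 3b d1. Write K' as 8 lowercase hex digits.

6f3bd100

Key hex bytes 6f 3b d1 is 3 bytes ≤ B = 4; zero-pad to 4 bytes: K' = 6f 3b d1 00.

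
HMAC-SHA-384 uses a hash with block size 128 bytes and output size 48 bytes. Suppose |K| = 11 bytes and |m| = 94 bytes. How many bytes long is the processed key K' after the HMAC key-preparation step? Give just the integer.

128

Key is 11 ≤ 128 bytes, zero-padded: |K'| = 128.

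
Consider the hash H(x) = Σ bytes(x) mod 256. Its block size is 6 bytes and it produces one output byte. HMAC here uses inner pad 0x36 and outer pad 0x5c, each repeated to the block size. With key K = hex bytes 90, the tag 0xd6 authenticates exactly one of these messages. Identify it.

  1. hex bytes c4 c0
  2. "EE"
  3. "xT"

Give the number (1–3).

2

Key hex bytes 90 is 1 byte ≤ B = 6; zero-pad to 6 bytes: K' = 90 00 00 00 00 00.
K' ⊕ ipad = a6 36 36 36 36 36; K' ⊕ opad = cc 5c 5c 5c 5c 5c.
m1: inner = H(a6 36 36 36 36 36 c4 c0) = 38; tag = H(cc 5c 5c 5c 5c 5c 38) = d0
m2: inner = H(a6 36 36 36 36 36 45 45) = 3e; tag = H(cc 5c 5c 5c 5c 5c 3e) = d6 ← matches
m3: inner = H(a6 36 36 36 36 36 78 54) = 80; tag = H(cc 5c 5c 5c 5c 5c 80) = 18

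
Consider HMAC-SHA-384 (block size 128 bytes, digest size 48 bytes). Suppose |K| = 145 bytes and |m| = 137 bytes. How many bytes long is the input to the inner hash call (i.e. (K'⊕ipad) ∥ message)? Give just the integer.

Key is 145 > 128 bytes, so it is hashed to 48 bytes then zero-padded to 128: |K'| = 128.
Inner input = (K'⊕ipad) ∥ m → 128 + 137 = 265 bytes.

265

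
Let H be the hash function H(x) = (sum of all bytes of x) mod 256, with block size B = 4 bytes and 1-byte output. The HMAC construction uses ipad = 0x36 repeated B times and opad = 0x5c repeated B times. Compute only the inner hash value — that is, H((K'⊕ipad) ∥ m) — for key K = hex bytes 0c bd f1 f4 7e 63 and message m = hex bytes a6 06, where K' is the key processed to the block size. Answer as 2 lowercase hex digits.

07

Key hex bytes 0c bd f1 f4 7e 63 is 6 bytes > B = 4, so hash it first: H(key) = 8f, then zero-pad to 4 bytes: K' = 8f 00 00 00.
K' ⊕ ipad = b9 36 36 36.
Inner input = b9 36 36 36 ∥ a6 06.
Inner hash: sum = 185+54+54+54+166+6 = 519; mod 256 = 7 → 07.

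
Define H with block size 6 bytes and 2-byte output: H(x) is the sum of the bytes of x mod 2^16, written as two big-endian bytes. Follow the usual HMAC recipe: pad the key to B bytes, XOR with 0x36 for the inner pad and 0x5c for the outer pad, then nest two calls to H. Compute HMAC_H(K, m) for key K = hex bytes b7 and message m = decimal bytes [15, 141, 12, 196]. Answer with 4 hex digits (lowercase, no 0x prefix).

03b4

Key hex bytes b7 is 1 byte ≤ B = 6; zero-pad to 6 bytes: K' = b7 00 00 00 00 00.
K' ⊕ ipad = 81 36 36 36 36 36.  K' ⊕ opad = eb 5c 5c 5c 5c 5c.
Inner input = (K'⊕ipad) ∥ m = 81 36 36 36 36 36 ∥ 0f 8d 0c c4.
Inner hash: sum = 129+54+54+54+54+54+15+141+12+196 = 763 → 02 fb.
Outer input = (K'⊕opad) ∥ inner = eb 5c 5c 5c 5c 5c ∥ 02 fb.
Outer hash (tag): sum = 235+92+92+92+92+92+2+251 = 948 → 03 b4.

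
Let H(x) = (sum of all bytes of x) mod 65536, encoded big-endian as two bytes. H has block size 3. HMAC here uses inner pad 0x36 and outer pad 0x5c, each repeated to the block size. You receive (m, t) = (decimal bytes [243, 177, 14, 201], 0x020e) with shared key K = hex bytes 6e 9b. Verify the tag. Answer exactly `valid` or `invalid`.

valid

Key hex bytes 6e 9b is 2 bytes ≤ B = 3; zero-pad to 3 bytes: K' = 6e 9b 00.
K' ⊕ ipad = 58 ad 36; K' ⊕ opad = 32 c7 5c.
Inner hash: sum = 88+173+54+243+177+14+201 = 950 → 03 b6.
Outer hash (recomputed tag): sum = 50+199+92+3+182 = 526 → 02 0e.
Recomputed tag = 020e; claimed = 020e → match.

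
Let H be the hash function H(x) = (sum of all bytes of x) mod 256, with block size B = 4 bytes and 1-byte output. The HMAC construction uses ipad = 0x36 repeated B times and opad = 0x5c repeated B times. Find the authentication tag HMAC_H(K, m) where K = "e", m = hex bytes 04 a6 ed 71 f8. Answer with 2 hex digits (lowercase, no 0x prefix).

42

Key "e" = 65 is 1 byte ≤ B = 4; zero-pad to 4 bytes: K' = 65 00 00 00.
K' ⊕ ipad = 53 36 36 36.  K' ⊕ opad = 39 5c 5c 5c.
Inner input = (K'⊕ipad) ∥ m = 53 36 36 36 ∥ 04 a6 ed 71 f8.
Inner hash: sum = 83+54+54+54+4+166+237+113+248 = 1013; mod 256 = 245 → f5.
Outer input = (K'⊕opad) ∥ inner = 39 5c 5c 5c ∥ f5.
Outer hash (tag): sum = 57+92+92+92+245 = 578; mod 256 = 66 → 42.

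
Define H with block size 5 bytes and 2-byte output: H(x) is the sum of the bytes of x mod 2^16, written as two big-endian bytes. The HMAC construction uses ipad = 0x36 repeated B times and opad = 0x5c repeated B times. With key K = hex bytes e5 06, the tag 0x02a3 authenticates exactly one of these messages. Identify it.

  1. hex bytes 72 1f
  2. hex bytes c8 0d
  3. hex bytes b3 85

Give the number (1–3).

2

Key hex bytes e5 06 is 2 bytes ≤ B = 5; zero-pad to 5 bytes: K' = e5 06 00 00 00.
K' ⊕ ipad = d3 30 36 36 36; K' ⊕ opad = b9 5a 5c 5c 5c.
m1: inner = H(d3 30 36 36 36 72 1f) = 02 36; tag = H(b9 5a 5c 5c 5c 02 36) = 025f
m2: inner = H(d3 30 36 36 36 c8 0d) = 02 7a; tag = H(b9 5a 5c 5c 5c 02 7a) = 02a3 ← matches
m3: inner = H(d3 30 36 36 36 b3 85) = 02 dd; tag = H(b9 5a 5c 5c 5c 02 dd) = 0306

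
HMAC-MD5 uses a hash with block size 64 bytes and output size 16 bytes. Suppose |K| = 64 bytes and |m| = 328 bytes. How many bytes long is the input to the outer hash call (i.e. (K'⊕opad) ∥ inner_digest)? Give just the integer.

Key is 64 ≤ 64 bytes, zero-padded: |K'| = 64.
Outer input = (K'⊕opad) ∥ H(inner) → 64 + 16 = 80 bytes.

80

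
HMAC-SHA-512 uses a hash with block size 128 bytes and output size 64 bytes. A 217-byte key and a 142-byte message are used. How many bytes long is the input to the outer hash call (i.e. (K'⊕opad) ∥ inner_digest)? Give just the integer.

192

Key is 217 > 128 bytes, so it is hashed to 64 bytes then zero-padded to 128: |K'| = 128.
Outer input = (K'⊕opad) ∥ H(inner) → 128 + 64 = 192 bytes.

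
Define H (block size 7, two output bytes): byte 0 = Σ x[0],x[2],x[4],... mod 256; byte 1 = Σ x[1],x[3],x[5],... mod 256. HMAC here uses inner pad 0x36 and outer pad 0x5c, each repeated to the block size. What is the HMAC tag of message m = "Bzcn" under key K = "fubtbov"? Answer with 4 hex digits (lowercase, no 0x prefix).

Key "fubtbov" = 66 75 62 74 62 6f 76 is exactly B = 7 bytes: K' = 66 75 62 74 62 6f 76.
K' ⊕ ipad = 50 43 54 42 54 59 40.  K' ⊕ opad = 3a 29 3e 28 3e 33 2a.
Inner input = (K'⊕ipad) ∥ m = 50 43 54 42 54 59 40 ∥ 42 7a 63 6e.
Inner hash: even-index sum = 544 mod 256 = 32; odd-index sum = 387 mod 256 = 131 → 20 83.
Outer input = (K'⊕opad) ∥ inner = 3a 29 3e 28 3e 33 2a ∥ 20 83.
Outer hash (tag): even-index sum = 355 mod 256 = 99; odd-index sum = 164 mod 256 = 164 → 63 a4.

63a4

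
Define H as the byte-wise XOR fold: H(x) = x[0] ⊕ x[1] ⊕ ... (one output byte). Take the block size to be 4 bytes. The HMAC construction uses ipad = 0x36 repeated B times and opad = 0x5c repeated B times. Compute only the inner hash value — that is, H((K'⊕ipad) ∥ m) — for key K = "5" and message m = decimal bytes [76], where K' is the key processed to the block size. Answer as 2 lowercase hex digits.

Key "5" = 35 is 1 byte ≤ B = 4; zero-pad to 4 bytes: K' = 35 00 00 00.
K' ⊕ ipad = 03 36 36 36.
Inner input = 03 36 36 36 ∥ 4c.
Inner hash: XOR 03⊕36⊕36⊕36⊕4c = 79.

79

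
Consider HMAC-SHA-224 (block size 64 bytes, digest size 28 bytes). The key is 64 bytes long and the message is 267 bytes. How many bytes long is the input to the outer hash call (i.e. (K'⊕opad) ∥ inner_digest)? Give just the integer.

Key is 64 ≤ 64 bytes, zero-padded: |K'| = 64.
Outer input = (K'⊕opad) ∥ H(inner) → 64 + 28 = 92 bytes.

92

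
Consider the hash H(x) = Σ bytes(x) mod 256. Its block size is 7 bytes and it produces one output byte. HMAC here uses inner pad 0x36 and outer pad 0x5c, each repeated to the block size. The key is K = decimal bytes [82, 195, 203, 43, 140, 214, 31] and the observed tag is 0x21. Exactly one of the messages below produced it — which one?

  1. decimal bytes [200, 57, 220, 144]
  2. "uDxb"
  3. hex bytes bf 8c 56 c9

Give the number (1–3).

Key decimal bytes [82, 195, 203, 43, 140, 214, 31] = 52 c3 cb 2b 8c d6 1f is exactly B = 7 bytes: K' = 52 c3 cb 2b 8c d6 1f.
K' ⊕ ipad = 64 f5 fd 1d ba e0 29; K' ⊕ opad = 0e 9f 97 77 d0 8a 43.
m1: inner = H(64 f5 fd 1d ba e0 29 c8 39 dc 90) = a3; tag = H(0e 9f 97 77 d0 8a 43 a3) = fb
m2: inner = H(64 f5 fd 1d ba e0 29 75 44 78 62) = c9; tag = H(0e 9f 97 77 d0 8a 43 c9) = 21 ← matches
m3: inner = H(64 f5 fd 1d ba e0 29 bf 8c 56 c9) = a0; tag = H(0e 9f 97 77 d0 8a 43 a0) = f8

2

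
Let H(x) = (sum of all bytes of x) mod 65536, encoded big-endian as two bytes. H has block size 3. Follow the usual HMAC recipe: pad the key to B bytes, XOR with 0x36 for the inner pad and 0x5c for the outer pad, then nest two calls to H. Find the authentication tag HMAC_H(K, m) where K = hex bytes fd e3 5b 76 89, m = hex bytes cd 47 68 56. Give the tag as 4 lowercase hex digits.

Key hex bytes fd e3 5b 76 89 is 5 bytes > B = 3, so hash it first: H(key) = 03 3a, then zero-pad to 3 bytes: K' = 03 3a 00.
K' ⊕ ipad = 35 0c 36.  K' ⊕ opad = 5f 66 5c.
Inner input = (K'⊕ipad) ∥ m = 35 0c 36 ∥ cd 47 68 56.
Inner hash: sum = 53+12+54+205+71+104+86 = 585 → 02 49.
Outer input = (K'⊕opad) ∥ inner = 5f 66 5c ∥ 02 49.
Outer hash (tag): sum = 95+102+92+2+73 = 364 → 01 6c.

016c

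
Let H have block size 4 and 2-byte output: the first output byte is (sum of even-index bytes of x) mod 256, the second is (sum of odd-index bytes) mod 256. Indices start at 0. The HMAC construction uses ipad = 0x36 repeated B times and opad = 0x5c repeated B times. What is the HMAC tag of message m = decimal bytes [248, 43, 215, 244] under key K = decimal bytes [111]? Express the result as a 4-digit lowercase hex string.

Key decimal bytes [111] = 6f is 1 byte ≤ B = 4; zero-pad to 4 bytes: K' = 6f 00 00 00.
K' ⊕ ipad = 59 36 36 36.  K' ⊕ opad = 33 5c 5c 5c.
Inner input = (K'⊕ipad) ∥ m = 59 36 36 36 ∥ f8 2b d7 f4.
Inner hash: even-index sum = 606 mod 256 = 94; odd-index sum = 395 mod 256 = 139 → 5e 8b.
Outer input = (K'⊕opad) ∥ inner = 33 5c 5c 5c ∥ 5e 8b.
Outer hash (tag): even-index sum = 237 mod 256 = 237; odd-index sum = 323 mod 256 = 67 → ed 43.

ed43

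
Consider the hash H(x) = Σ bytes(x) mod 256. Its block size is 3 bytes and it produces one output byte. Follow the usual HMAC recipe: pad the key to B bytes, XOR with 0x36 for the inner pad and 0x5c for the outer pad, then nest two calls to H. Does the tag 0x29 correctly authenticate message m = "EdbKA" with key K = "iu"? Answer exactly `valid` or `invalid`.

valid

Key "iu" = 69 75 is 2 bytes ≤ B = 3; zero-pad to 3 bytes: K' = 69 75 00.
K' ⊕ ipad = 5f 43 36; K' ⊕ opad = 35 29 5c.
Inner hash: sum = 95+67+54+69+100+98+75+65 = 623; mod 256 = 111 → 6f.
Outer hash (recomputed tag): sum = 53+41+92+111 = 297; mod 256 = 41 → 29.
Recomputed tag = 29; claimed = 29 → match.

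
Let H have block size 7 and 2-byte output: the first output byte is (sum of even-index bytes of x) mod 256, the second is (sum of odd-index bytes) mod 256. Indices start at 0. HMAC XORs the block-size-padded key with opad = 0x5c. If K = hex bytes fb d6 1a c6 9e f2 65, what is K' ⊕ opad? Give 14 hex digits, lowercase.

Key hex bytes fb d6 1a c6 9e f2 65 is exactly B = 7 bytes: K' = fb d6 1a c6 9e f2 65.
XOR each byte with 0x5c: fb⊕5c=a7, d6⊕5c=8a, 1a⊕5c=46, c6⊕5c=9a, 9e⊕5c=c2, f2⊕5c=ae, 65⊕5c=39.

a78a469ac2ae39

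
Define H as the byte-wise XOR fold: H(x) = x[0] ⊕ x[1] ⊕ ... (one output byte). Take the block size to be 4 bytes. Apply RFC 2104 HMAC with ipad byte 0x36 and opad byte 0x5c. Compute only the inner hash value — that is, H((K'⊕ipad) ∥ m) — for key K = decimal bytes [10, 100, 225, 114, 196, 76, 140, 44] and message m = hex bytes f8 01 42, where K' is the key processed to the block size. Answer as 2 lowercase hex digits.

Key decimal bytes [10, 100, 225, 114, 196, 76, 140, 44] = 0a 64 e1 72 c4 4c 8c 2c is 8 bytes > B = 4, so hash it first: H(key) = d5, then zero-pad to 4 bytes: K' = d5 00 00 00.
K' ⊕ ipad = e3 36 36 36.
Inner input = e3 36 36 36 ∥ f8 01 42.
Inner hash: XOR e3⊕36⊕36⊕36⊕f8⊕01⊕42 = 6e.

6e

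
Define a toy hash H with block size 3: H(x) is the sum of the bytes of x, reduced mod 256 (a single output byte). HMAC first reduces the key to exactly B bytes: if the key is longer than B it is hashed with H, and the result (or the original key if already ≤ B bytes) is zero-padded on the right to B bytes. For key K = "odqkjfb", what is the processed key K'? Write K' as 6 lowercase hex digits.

|K| = 7 > B = 3, so first hash the key.
H(K): sum = 111+100+113+107+106+102+98 = 737; mod 256 = 225 → e1.
Zero-pad H(K) = e1 to 3 bytes: K' = e1 00 00.

e10000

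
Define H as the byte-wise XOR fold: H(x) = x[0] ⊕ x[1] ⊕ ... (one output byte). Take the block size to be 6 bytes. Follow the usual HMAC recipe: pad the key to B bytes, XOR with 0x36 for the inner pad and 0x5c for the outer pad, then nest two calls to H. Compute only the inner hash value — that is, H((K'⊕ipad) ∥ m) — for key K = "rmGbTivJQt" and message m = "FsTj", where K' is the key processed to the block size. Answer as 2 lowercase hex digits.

15

Key "rmGbTivJQt" = 72 6d 47 62 54 69 76 4a 51 74 is 10 bytes > B = 6, so hash it first: H(key) = 1e, then zero-pad to 6 bytes: K' = 1e 00 00 00 00 00.
K' ⊕ ipad = 28 36 36 36 36 36.
Inner input = 28 36 36 36 36 36 ∥ 46 73 54 6a.
Inner hash: XOR 28⊕36⊕36⊕36⊕36⊕36⊕46⊕73⊕54⊕6a = 15.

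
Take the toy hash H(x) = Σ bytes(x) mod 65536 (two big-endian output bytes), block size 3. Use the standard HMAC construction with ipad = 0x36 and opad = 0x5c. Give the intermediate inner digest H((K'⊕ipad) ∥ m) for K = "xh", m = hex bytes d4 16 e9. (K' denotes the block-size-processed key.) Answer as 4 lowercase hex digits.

02b5

Key "xh" = 78 68 is 2 bytes ≤ B = 3; zero-pad to 3 bytes: K' = 78 68 00.
K' ⊕ ipad = 4e 5e 36.
Inner input = 4e 5e 36 ∥ d4 16 e9.
Inner hash: sum = 78+94+54+212+22+233 = 693 → 02 b5.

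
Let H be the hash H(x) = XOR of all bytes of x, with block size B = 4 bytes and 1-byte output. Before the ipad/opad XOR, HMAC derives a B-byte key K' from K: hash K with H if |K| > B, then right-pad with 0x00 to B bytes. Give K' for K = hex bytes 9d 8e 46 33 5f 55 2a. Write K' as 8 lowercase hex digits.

|K| = 7 > B = 4, so first hash the key.
H(K): XOR 9d⊕8e⊕46⊕33⊕5f⊕55⊕2a = 46.
Zero-pad H(K) = 46 to 4 bytes: K' = 46 00 00 00.

46000000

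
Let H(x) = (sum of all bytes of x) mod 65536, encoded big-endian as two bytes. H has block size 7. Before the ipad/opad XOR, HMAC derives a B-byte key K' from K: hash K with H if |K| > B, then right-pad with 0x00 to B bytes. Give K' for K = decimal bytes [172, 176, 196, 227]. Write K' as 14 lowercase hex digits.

acb0c4e3000000

Key decimal bytes [172, 176, 196, 227] = ac b0 c4 e3 is 4 bytes ≤ B = 7; zero-pad to 7 bytes: K' = ac b0 c4 e3 00 00 00.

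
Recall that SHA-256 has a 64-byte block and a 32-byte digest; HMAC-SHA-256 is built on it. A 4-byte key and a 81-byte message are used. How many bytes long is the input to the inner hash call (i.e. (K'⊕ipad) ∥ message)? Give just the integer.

145

Key is 4 ≤ 64 bytes, zero-padded: |K'| = 64.
Inner input = (K'⊕ipad) ∥ m → 64 + 81 = 145 bytes.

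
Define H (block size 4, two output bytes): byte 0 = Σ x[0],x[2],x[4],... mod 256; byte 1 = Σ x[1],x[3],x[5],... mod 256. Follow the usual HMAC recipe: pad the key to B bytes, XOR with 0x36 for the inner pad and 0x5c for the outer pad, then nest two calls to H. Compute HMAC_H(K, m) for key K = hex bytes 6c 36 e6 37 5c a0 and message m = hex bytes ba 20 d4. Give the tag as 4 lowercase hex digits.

aa3e

Key hex bytes 6c 36 e6 37 5c a0 is 6 bytes > B = 4, so hash it first: H(key) = ae 0d, then zero-pad to 4 bytes: K' = ae 0d 00 00.
K' ⊕ ipad = 98 3b 36 36.  K' ⊕ opad = f2 51 5c 5c.
Inner input = (K'⊕ipad) ∥ m = 98 3b 36 36 ∥ ba 20 d4.
Inner hash: even-index sum = 604 mod 256 = 92; odd-index sum = 145 mod 256 = 145 → 5c 91.
Outer input = (K'⊕opad) ∥ inner = f2 51 5c 5c ∥ 5c 91.
Outer hash (tag): even-index sum = 426 mod 256 = 170; odd-index sum = 318 mod 256 = 62 → aa 3e.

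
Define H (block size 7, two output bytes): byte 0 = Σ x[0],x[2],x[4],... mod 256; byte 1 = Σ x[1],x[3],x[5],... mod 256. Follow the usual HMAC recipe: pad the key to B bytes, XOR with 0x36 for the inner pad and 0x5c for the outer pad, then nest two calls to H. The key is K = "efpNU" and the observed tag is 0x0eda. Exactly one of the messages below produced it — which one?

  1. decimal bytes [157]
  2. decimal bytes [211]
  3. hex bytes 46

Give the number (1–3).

Key "efpNU" = 65 66 70 4e 55 is 5 bytes ≤ B = 7; zero-pad to 7 bytes: K' = 65 66 70 4e 55 00 00.
K' ⊕ ipad = 53 50 46 78 63 36 36; K' ⊕ opad = 39 3a 2c 12 09 5c 5c.
m1: inner = H(53 50 46 78 63 36 36 9d) = 32 9b; tag = H(39 3a 2c 12 09 5c 5c 32 9b) = 65da
m2: inner = H(53 50 46 78 63 36 36 d3) = 32 d1; tag = H(39 3a 2c 12 09 5c 5c 32 d1) = 9bda
m3: inner = H(53 50 46 78 63 36 36 46) = 32 44; tag = H(39 3a 2c 12 09 5c 5c 32 44) = 0eda ← matches

3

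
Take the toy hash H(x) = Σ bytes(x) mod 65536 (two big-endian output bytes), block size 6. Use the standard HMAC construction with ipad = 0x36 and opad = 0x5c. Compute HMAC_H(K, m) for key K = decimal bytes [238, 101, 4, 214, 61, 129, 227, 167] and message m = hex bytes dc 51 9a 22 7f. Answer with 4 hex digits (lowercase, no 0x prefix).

02a9

Key decimal bytes [238, 101, 4, 214, 61, 129, 227, 167] = ee 65 04 d6 3d 81 e3 a7 is 8 bytes > B = 6, so hash it first: H(key) = 04 75, then zero-pad to 6 bytes: K' = 04 75 00 00 00 00.
K' ⊕ ipad = 32 43 36 36 36 36.  K' ⊕ opad = 58 29 5c 5c 5c 5c.
Inner input = (K'⊕ipad) ∥ m = 32 43 36 36 36 36 ∥ dc 51 9a 22 7f.
Inner hash: sum = 50+67+54+54+54+54+220+81+154+34+127 = 949 → 03 b5.
Outer input = (K'⊕opad) ∥ inner = 58 29 5c 5c 5c 5c ∥ 03 b5.
Outer hash (tag): sum = 88+41+92+92+92+92+3+181 = 681 → 02 a9.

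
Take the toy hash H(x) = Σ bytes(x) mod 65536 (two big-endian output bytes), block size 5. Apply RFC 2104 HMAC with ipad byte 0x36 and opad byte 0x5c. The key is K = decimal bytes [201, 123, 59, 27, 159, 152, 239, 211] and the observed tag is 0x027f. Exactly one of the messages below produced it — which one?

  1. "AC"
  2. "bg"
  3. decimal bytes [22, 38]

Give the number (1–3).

Key decimal bytes [201, 123, 59, 27, 159, 152, 239, 211] = c9 7b 3b 1b 9f 98 ef d3 is 8 bytes > B = 5, so hash it first: H(key) = 04 93, then zero-pad to 5 bytes: K' = 04 93 00 00 00.
K' ⊕ ipad = 32 a5 36 36 36; K' ⊕ opad = 58 cf 5c 5c 5c.
m1: inner = H(32 a5 36 36 36 41 43) = 01 fd; tag = H(58 cf 5c 5c 5c 01 fd) = 0339
m2: inner = H(32 a5 36 36 36 62 67) = 02 42; tag = H(58 cf 5c 5c 5c 02 42) = 027f ← matches
m3: inner = H(32 a5 36 36 36 16 26) = 01 b5; tag = H(58 cf 5c 5c 5c 01 b5) = 02f1

2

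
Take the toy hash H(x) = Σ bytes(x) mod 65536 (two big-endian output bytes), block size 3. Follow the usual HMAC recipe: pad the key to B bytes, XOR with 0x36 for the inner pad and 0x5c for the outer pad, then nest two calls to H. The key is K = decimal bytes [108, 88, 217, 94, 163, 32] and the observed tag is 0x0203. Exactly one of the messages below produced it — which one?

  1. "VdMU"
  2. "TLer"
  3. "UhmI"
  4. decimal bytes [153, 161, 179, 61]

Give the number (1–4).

3

Key decimal bytes [108, 88, 217, 94, 163, 32] = 6c 58 d9 5e a3 20 is 6 bytes > B = 3, so hash it first: H(key) = 02 be, then zero-pad to 3 bytes: K' = 02 be 00.
K' ⊕ ipad = 34 88 36; K' ⊕ opad = 5e e2 5c.
m1: inner = H(34 88 36 56 64 4d 55) = 02 4e; tag = H(5e e2 5c 02 4e) = 01ec
m2: inner = H(34 88 36 54 4c 65 72) = 02 69; tag = H(5e e2 5c 02 69) = 0207
m3: inner = H(34 88 36 55 68 6d 49) = 02 65; tag = H(5e e2 5c 02 65) = 0203 ← matches
m4: inner = H(34 88 36 99 a1 b3 3d) = 03 1c; tag = H(5e e2 5c 03 1c) = 01bb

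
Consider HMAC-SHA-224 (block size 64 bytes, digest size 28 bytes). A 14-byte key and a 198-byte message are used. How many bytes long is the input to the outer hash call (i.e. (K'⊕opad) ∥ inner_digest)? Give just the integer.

92

Key is 14 ≤ 64 bytes, zero-padded: |K'| = 64.
Outer input = (K'⊕opad) ∥ H(inner) → 64 + 28 = 92 bytes.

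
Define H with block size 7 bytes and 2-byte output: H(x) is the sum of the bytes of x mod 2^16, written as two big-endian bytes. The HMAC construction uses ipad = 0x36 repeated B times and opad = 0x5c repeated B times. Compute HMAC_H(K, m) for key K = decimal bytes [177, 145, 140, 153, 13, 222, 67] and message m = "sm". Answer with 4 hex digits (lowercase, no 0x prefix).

0455

Key decimal bytes [177, 145, 140, 153, 13, 222, 67] = b1 91 8c 99 0d de 43 is exactly B = 7 bytes: K' = b1 91 8c 99 0d de 43.
K' ⊕ ipad = 87 a7 ba af 3b e8 75.  K' ⊕ opad = ed cd d0 c5 51 82 1f.
Inner input = (K'⊕ipad) ∥ m = 87 a7 ba af 3b e8 75 ∥ 73 6d.
Inner hash: sum = 135+167+186+175+59+232+117+115+109 = 1295 → 05 0f.
Outer input = (K'⊕opad) ∥ inner = ed cd d0 c5 51 82 1f ∥ 05 0f.
Outer hash (tag): sum = 237+205+208+197+81+130+31+5+15 = 1109 → 04 55.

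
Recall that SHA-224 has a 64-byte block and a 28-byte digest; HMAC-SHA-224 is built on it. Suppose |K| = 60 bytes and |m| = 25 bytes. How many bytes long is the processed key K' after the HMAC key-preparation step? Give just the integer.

64

Key is 60 ≤ 64 bytes, zero-padded: |K'| = 64.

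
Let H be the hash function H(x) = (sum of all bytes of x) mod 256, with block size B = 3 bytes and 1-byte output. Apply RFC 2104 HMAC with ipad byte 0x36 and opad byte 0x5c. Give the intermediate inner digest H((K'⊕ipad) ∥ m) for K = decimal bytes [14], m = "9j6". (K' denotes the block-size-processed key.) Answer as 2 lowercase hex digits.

Key decimal bytes [14] = 0e is 1 byte ≤ B = 3; zero-pad to 3 bytes: K' = 0e 00 00.
K' ⊕ ipad = 38 36 36.
Inner input = 38 36 36 ∥ 39 6a 36.
Inner hash: sum = 56+54+54+57+106+54 = 381; mod 256 = 125 → 7d.

7d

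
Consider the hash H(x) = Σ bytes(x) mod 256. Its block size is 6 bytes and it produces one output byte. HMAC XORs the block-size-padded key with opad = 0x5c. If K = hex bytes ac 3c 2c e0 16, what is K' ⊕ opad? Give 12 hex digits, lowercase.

Key hex bytes ac 3c 2c e0 16 is 5 bytes ≤ B = 6; zero-pad to 6 bytes: K' = ac 3c 2c e0 16 00.
XOR each byte with 0x5c: ac⊕5c=f0, 3c⊕5c=60, 2c⊕5c=70, e0⊕5c=bc, 16⊕5c=4a, 00⊕5c=5c.

f06070bc4a5c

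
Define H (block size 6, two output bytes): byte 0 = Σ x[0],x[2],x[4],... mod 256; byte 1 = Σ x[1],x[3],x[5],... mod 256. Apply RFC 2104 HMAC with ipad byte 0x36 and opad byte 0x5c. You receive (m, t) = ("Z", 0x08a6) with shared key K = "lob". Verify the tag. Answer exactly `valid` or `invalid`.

invalid

Key "lob" = 6c 6f 62 is 3 bytes ≤ B = 6; zero-pad to 6 bytes: K' = 6c 6f 62 00 00 00.
K' ⊕ ipad = 5a 59 54 36 36 36; K' ⊕ opad = 30 33 3e 5c 5c 5c.
Inner hash: even-index sum = 318 mod 256 = 62; odd-index sum = 197 mod 256 = 197 → 3e c5.
Outer hash (recomputed tag): even-index sum = 264 mod 256 = 8; odd-index sum = 432 mod 256 = 176 → 08 b0.
Recomputed tag = 08b0; claimed = 08a6 → mismatch.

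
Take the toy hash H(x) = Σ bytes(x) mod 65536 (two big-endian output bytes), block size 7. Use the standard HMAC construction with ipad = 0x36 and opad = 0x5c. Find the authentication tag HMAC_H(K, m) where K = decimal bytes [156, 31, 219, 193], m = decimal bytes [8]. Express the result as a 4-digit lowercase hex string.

Key decimal bytes [156, 31, 219, 193] = 9c 1f db c1 is 4 bytes ≤ B = 7; zero-pad to 7 bytes: K' = 9c 1f db c1 00 00 00.
K' ⊕ ipad = aa 29 ed f7 36 36 36.  K' ⊕ opad = c0 43 87 9d 5c 5c 5c.
Inner input = (K'⊕ipad) ∥ m = aa 29 ed f7 36 36 36 ∥ 08.
Inner hash: sum = 170+41+237+247+54+54+54+8 = 865 → 03 61.
Outer input = (K'⊕opad) ∥ inner = c0 43 87 9d 5c 5c 5c ∥ 03 61.
Outer hash (tag): sum = 192+67+135+157+92+92+92+3+97 = 927 → 03 9f.

039f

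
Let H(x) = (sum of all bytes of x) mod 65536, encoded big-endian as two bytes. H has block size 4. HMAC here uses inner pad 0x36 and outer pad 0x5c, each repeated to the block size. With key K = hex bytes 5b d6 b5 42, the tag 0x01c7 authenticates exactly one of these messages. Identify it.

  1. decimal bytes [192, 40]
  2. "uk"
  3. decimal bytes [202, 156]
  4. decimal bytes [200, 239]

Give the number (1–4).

1

Key hex bytes 5b d6 b5 42 is exactly B = 4 bytes: K' = 5b d6 b5 42.
K' ⊕ ipad = 6d e0 83 74; K' ⊕ opad = 07 8a e9 1e.
m1: inner = H(6d e0 83 74 c0 28) = 03 2c; tag = H(07 8a e9 1e 03 2c) = 01c7 ← matches
m2: inner = H(6d e0 83 74 75 6b) = 03 24; tag = H(07 8a e9 1e 03 24) = 01bf
m3: inner = H(6d e0 83 74 ca 9c) = 03 aa; tag = H(07 8a e9 1e 03 aa) = 0245
m4: inner = H(6d e0 83 74 c8 ef) = 03 fb; tag = H(07 8a e9 1e 03 fb) = 0296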